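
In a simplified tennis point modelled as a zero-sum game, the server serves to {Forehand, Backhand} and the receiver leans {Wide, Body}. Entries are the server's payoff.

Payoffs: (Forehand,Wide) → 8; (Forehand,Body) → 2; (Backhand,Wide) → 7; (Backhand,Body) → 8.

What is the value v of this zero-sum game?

50/7

Row minima: Forehand → 2, Backhand → 7; maximin = 7.
Column maxima: Wide → 8, Body → 8; minimax = 8.
7 ≠ 8, so there is no saddle point; optimal play is mixed.
Let the server play Forehand with probability p. Expected payoff against Wide: 8p + 7(1−p) = p + 7; against Body: 2p + 8(1−p) = −6p + 8.
Setting these equal: p + 7 = −6p + 8 ⇒ 7p = 1 ⇒ p = 1/7, and the value is (1)·(1/7) + 7 = 50/7.
For the receiver: with q = P(Wide), equating Forehand's and Backhand's payoffs gives 6q + 2 = −q + 8 ⇒ q = 6/7.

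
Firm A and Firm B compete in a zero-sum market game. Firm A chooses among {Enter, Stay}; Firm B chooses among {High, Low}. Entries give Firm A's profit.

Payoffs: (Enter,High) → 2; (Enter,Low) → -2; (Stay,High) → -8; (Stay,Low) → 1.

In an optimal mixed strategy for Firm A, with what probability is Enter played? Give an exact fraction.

Row minima: Enter → -2, Stay → -8; maximin = -2.
Column maxima: High → 2, Low → 1; minimax = 1.
-2 ≠ 1, so there is no saddle point; optimal play is mixed.
Let Firm A play Enter with probability p. Expected payoff against High: 2p + (-8)(1−p) = 10p − 8; against Low: (-2)p + 1(1−p) = −3p + 1.
Setting these equal: 10p − 8 = −3p + 1 ⇒ 13p = 9 ⇒ p = 9/13, and the value is (10)·(9/13) − 8 = -14/13.
For Firm B: with q = P(High), equating Enter's and Stay's payoffs gives 4q − 2 = −9q + 1 ⇒ q = 3/13.

9/13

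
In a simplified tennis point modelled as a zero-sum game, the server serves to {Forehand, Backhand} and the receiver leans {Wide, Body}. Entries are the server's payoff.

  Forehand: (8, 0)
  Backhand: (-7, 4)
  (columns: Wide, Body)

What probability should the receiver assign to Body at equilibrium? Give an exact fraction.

Row minima: Forehand → 0, Backhand → -7; maximin = 0.
Column maxima: Wide → 8, Body → 4; minimax = 4.
0 ≠ 4, so there is no saddle point; optimal play is mixed.
Let the server play Forehand with probability p. Expected payoff against Wide: 8p + (-7)(1−p) = 15p − 7; against Body: 0p + 4(1−p) = −4p + 4.
Setting these equal: 15p − 7 = −4p + 4 ⇒ 19p = 11 ⇒ p = 11/19, and the value is (15)·(11/19) − 7 = 32/19.
For the receiver: with q = P(Wide), equating Forehand's and Backhand's payoffs gives 8q = −11q + 4 ⇒ q = 4/19.

15/19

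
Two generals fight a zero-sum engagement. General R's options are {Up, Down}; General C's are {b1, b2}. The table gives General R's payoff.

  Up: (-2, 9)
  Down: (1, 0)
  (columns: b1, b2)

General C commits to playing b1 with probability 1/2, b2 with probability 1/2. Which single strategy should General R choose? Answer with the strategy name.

Expected payoff of Up: (1/2)·(-2) + (1/2)·9 = 7/2.
Expected payoff of Down: (1/2)·1 + (1/2)·0 = 1/2.
The largest is 7/2, so General R's best response is Up.

Up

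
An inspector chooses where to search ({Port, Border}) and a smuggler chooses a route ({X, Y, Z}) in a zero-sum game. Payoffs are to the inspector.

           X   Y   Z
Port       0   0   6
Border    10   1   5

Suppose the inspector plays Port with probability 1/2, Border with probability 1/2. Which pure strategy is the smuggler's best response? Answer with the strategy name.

Y

If the smuggler plays X, the inspector's expected payoff is (1/2)·0 + (1/2)·10 = 5.
If the smuggler plays Y, the inspector's expected payoff is (1/2)·0 + (1/2)·1 = 1/2.
If the smuggler plays Z, the inspector's expected payoff is (1/2)·6 + (1/2)·5 = 11/2.
The smuggler minimizes the inspector's payoff; the smallest is 1/2, so the best response is Y.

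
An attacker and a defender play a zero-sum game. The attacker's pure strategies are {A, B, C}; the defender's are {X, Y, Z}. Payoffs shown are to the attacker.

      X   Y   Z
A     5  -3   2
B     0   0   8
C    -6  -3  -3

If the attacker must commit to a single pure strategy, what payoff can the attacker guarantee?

0

Row minima: A → -3, B → 0, C → -6.
The best of these is 0.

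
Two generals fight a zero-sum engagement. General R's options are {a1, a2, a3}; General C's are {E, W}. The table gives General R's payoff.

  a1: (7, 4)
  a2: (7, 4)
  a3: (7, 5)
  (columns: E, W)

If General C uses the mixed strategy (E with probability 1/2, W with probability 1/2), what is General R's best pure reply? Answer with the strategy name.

a3

Expected payoff of a1: (1/2)·7 + (1/2)·4 = 11/2.
Expected payoff of a2: (1/2)·7 + (1/2)·4 = 11/2.
Expected payoff of a3: (1/2)·7 + (1/2)·5 = 6.
The largest is 6, so General R's best response is a3.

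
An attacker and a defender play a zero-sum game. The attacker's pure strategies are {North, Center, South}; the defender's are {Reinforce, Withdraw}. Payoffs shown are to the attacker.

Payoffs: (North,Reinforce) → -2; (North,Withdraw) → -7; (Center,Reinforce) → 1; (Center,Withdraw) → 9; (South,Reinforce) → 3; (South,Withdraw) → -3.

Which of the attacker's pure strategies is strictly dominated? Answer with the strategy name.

North

Center gives a strictly higher payoff than North against every column: 1 > -2, 9 > -7.
So North is strictly dominated and the attacker never plays it.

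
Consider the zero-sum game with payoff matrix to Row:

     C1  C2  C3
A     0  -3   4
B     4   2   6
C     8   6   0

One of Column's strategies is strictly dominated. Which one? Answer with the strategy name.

C2 holds Row's payoff strictly below C1 in every row: -3 < 0, 2 < 4, 6 < 8.
So C1 is strictly dominated for Column.

C1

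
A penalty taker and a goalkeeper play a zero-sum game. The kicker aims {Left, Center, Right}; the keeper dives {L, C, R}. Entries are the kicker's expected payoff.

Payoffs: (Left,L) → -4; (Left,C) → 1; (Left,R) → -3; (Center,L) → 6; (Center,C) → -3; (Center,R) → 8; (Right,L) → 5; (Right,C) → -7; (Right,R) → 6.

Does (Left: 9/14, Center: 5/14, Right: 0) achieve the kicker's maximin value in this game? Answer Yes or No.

Against L this mix gives (9/14)·(-4) + (5/14)·6 = -3/7.
Against C this mix gives (9/14)·1 + (5/14)·(-3) = -3/7.
Against R this mix gives (9/14)·(-3) + (5/14)·8 = 13/14.
All of the keeper's active replies (L, C) yield -3/7, and no column does worse for the kicker. The mix makes the keeper indifferent and guarantees -3/7, so it is optimal.

Yes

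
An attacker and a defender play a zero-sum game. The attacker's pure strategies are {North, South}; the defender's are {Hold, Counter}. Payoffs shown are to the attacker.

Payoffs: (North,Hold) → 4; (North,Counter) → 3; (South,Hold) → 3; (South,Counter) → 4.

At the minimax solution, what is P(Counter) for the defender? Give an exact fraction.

1/2

Row minima: North → 3, South → 3; maximin = 3.
Column maxima: Hold → 4, Counter → 4; minimax = 4.
3 ≠ 4, so there is no saddle point; optimal play is mixed.
Let the attacker play North with probability p. Expected payoff against Hold: 4p + 3(1−p) = p + 3; against Counter: 3p + 4(1−p) = −p + 4.
Setting these equal: p + 3 = −p + 4 ⇒ 2p = 1 ⇒ p = 1/2, and the value is (1)·(1/2) + 3 = 7/2.
For the defender: with q = P(Hold), equating North's and South's payoffs gives q + 3 = −q + 4 ⇒ q = 1/2.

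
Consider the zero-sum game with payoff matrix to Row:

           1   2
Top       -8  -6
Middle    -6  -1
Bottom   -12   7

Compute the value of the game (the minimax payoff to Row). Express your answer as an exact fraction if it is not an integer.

Row minima: Top → -8, Middle → -6, Bottom → -12; maximin = -6.
Column maxima: 1 → -6, 2 → 7; minimax = -6.
Since maximin = minimax = -6, there is a saddle point and the value is -6.

-6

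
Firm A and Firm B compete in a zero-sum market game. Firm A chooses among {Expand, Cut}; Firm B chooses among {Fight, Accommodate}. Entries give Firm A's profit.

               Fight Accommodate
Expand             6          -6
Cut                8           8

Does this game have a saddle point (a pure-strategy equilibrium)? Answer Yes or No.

Row minima: Expand → -6, Cut → 8; maximin = 8.
Column maxima: Fight → 8, Accommodate → 8; minimax = 8.
maximin = minimax = 8, so a saddle point exists.

Yes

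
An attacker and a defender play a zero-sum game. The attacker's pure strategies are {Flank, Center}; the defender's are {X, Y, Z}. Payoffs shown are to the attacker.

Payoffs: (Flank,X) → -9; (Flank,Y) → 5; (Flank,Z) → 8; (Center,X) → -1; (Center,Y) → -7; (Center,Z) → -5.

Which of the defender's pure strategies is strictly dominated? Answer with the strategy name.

Y holds the attacker's payoff strictly below Z in every row: 5 < 8, -7 < -5.
So Z is strictly dominated for the defender.

Z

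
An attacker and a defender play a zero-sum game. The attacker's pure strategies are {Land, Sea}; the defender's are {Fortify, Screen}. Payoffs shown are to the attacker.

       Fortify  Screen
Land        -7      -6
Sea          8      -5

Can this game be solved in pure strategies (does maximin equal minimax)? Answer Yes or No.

Yes

Row minima: Land → -7, Sea → -5; maximin = -5.
Column maxima: Fortify → 8, Screen → -5; minimax = -5.
maximin = minimax = -5, so a saddle point exists.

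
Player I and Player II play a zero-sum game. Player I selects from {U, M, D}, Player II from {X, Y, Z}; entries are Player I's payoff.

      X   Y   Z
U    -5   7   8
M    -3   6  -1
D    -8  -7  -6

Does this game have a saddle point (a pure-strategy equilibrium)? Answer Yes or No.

Row minima: U → -5, M → -3, D → -8; maximin = -3.
Column maxima: X → -3, Y → 7, Z → 8; minimax = -3.
maximin = minimax = -3, so a saddle point exists.

Yes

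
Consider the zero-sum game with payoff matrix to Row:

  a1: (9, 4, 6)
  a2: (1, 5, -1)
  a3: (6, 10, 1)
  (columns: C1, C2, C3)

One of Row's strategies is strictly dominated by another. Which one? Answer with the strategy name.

a3 gives a strictly higher payoff than a2 against every column: 6 > 1, 10 > 5, 1 > -1.
So a2 is strictly dominated and Row never plays it.

a2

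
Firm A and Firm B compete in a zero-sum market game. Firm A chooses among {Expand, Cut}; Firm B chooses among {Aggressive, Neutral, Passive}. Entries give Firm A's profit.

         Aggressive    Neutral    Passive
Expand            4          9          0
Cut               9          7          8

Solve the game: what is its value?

Row minima: Expand → 0, Cut → 7; maximin = 7.
Column maxima: Aggressive → 9, Neutral → 9, Passive → 8; minimax = 8.
7 ≠ 8, so there is no saddle point; optimal play is mixed.
Aggressive is strictly dominated by Passive (it gives Firm A strictly more in every row), so Firm B never plays it.
On the remaining 2×2 (Expand, Cut vs Neutral, Passive):
Let Firm A play Expand with probability p. Expected payoff against Neutral: 9p + 7(1−p) = 2p + 7; against Passive: 0p + 8(1−p) = −8p + 8.
Setting these equal: 2p + 7 = −8p + 8 ⇒ 10p = 1 ⇒ p = 1/10, and the value is (2)·(1/10) + 7 = 36/5.
For Firm B: with q = P(Neutral), equating Expand's and Cut's payoffs gives 9q = −q + 8 ⇒ q = 4/5.

36/5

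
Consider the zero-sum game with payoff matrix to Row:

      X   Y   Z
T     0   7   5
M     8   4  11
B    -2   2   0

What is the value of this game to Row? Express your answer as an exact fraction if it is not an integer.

56/11

Row minima: T → 0, M → 4, B → -2; maximin = 4.
Column maxima: X → 8, Y → 7, Z → 11; minimax = 7.
4 ≠ 7, so there is no saddle point; optimal play is mixed.
B is strictly dominated by T, so Row never plays it.
Z is strictly dominated by X (it gives Row strictly more in every row), so Column never plays it.
On the remaining 2×2 (T, M vs X, Y):
Let Row play T with probability p. Expected payoff against X: 0p + 8(1−p) = −8p + 8; against Y: 7p + 4(1−p) = 3p + 4.
Setting these equal: −8p + 8 = 3p + 4 ⇒ −11p = -4 ⇒ p = 4/11, and the value is (-8)·(4/11) + 8 = 56/11.
For Column: with q = P(X), equating T's and M's payoffs gives −7q + 7 = 4q + 4 ⇒ q = 3/11.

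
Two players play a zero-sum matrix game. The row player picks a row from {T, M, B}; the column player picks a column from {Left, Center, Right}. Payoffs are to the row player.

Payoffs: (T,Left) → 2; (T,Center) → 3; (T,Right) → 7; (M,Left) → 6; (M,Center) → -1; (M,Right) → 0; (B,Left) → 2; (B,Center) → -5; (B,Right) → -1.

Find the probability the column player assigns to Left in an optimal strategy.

Row minima: T → 2, M → -1, B → -5; maximin = 2.
Column maxima: Left → 6, Center → 3, Right → 7; minimax = 3.
2 ≠ 3, so there is no saddle point; optimal play is mixed.
B is strictly dominated by M, so the row player never plays it.
Right is strictly dominated by Center (it gives the row player strictly more in every row), so the column player never plays it.
On the remaining 2×2 (T, M vs Left, Center):
Let the row player play T with probability p. Expected payoff against Left: 2p + 6(1−p) = −4p + 6; against Center: 3p + (-1)(1−p) = 4p − 1.
Setting these equal: −4p + 6 = 4p − 1 ⇒ −8p = -7 ⇒ p = 7/8, and the value is (-4)·(7/8) + 6 = 5/2.
For the column player: with q = P(Left), equating T's and M's payoffs gives −q + 3 = 7q − 1 ⇒ q = 1/2.

1/2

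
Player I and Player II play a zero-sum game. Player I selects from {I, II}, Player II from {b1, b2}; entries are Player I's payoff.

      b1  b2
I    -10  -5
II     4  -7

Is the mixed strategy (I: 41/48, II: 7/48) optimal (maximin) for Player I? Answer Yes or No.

Against b1 this mix gives (41/48)·(-10) + (7/48)·4 = -191/24.
Against b2 this mix gives (41/48)·(-5) + (7/48)·(-7) = -127/24.
Player II will play b1, holding Player I to -191/24. Shifting weight toward the row that does better against b1 would raise this floor (the equalizing mix achieves -45/8 against both b1 and b2), so the proposed strategy is not optimal.

No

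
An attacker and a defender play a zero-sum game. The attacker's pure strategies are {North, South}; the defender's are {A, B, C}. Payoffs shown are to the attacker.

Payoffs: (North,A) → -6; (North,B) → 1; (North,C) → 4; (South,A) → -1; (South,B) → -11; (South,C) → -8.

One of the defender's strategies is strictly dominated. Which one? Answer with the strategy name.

C

B holds the attacker's payoff strictly below C in every row: 1 < 4, -11 < -8.
So C is strictly dominated for the defender.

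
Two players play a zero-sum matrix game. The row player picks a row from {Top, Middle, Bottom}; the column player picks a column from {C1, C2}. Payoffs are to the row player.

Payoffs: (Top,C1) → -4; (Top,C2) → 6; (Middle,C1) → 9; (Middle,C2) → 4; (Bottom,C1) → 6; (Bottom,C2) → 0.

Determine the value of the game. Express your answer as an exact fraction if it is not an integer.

Row minima: Top → -4, Middle → 4, Bottom → 0; maximin = 4.
Column maxima: C1 → 9, C2 → 6; minimax = 6.
4 ≠ 6, so there is no saddle point; optimal play is mixed.
Bottom is strictly dominated by Middle, so the row player never plays it.
On the remaining 2×2 (Top, Middle vs C1, C2):
Let the row player play Top with probability p. Expected payoff against C1: (-4)p + 9(1−p) = −13p + 9; against C2: 6p + 4(1−p) = 2p + 4.
Setting these equal: −13p + 9 = 2p + 4 ⇒ −15p = -5 ⇒ p = 1/3, and the value is (-13)·(1/3) + 9 = 14/3.
For the column player: with q = P(C1), equating Top's and Middle's payoffs gives −10q + 6 = 5q + 4 ⇒ q = 2/15.

14/3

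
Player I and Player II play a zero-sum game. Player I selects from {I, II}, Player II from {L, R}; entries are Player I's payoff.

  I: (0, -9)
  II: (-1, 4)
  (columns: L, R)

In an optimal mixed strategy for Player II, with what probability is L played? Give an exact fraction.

13/14

Row minima: I → -9, II → -1; maximin = -1.
Column maxima: L → 0, R → 4; minimax = 0.
-1 ≠ 0, so there is no saddle point; optimal play is mixed.
Let Player I play I with probability p. Expected payoff against L: 0p + (-1)(1−p) = p − 1; against R: (-9)p + 4(1−p) = −13p + 4.
Setting these equal: p − 1 = −13p + 4 ⇒ 14p = 5 ⇒ p = 5/14, and the value is (1)·(5/14) − 1 = -9/14.
For Player II: with q = P(L), equating I's and II's payoffs gives 9q − 9 = −5q + 4 ⇒ q = 13/14.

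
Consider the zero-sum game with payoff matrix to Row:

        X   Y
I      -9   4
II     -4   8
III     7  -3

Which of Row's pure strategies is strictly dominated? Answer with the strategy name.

I

II gives a strictly higher payoff than I against every column: -4 > -9, 8 > 4.
So I is strictly dominated and Row never plays it.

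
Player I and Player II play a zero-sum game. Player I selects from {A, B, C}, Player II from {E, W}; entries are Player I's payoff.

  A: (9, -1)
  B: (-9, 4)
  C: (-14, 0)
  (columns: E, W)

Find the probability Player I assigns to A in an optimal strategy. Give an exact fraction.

Row minima: A → -1, B → -9, C → -14; maximin = -1.
Column maxima: E → 9, W → 4; minimax = 4.
-1 ≠ 4, so there is no saddle point; optimal play is mixed.
C is strictly dominated by B, so Player I never plays it.
On the remaining 2×2 (A, B vs E, W):
Let Player I play A with probability p. Expected payoff against E: 9p + (-9)(1−p) = 18p − 9; against W: (-1)p + 4(1−p) = −5p + 4.
Setting these equal: 18p − 9 = −5p + 4 ⇒ 23p = 13 ⇒ p = 13/23, and the value is (18)·(13/23) − 9 = 27/23.
For Player II: with q = P(E), equating A's and B's payoffs gives 10q − 1 = −13q + 4 ⇒ q = 5/23.

13/23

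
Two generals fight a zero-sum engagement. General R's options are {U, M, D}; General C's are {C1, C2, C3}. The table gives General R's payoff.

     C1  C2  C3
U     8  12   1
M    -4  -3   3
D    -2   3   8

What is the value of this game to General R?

66/17

Row minima: U → 1, M → -4, D → -2; maximin = 1.
Column maxima: C1 → 8, C2 → 12, C3 → 8; minimax = 8.
1 ≠ 8, so there is no saddle point; optimal play is mixed.
M is strictly dominated by D, so General R never plays it.
C2 is strictly dominated by C1 (it gives General R strictly more in every row), so General C never plays it.
On the remaining 2×2 (U, D vs C1, C3):
Let General R play U with probability p. Expected payoff against C1: 8p + (-2)(1−p) = 10p − 2; against C3: 1p + 8(1−p) = −7p + 8.
Setting these equal: 10p − 2 = −7p + 8 ⇒ 17p = 10 ⇒ p = 10/17, and the value is (10)·(10/17) − 2 = 66/17.
For General C: with q = P(C1), equating U's and D's payoffs gives 7q + 1 = −10q + 8 ⇒ q = 7/17.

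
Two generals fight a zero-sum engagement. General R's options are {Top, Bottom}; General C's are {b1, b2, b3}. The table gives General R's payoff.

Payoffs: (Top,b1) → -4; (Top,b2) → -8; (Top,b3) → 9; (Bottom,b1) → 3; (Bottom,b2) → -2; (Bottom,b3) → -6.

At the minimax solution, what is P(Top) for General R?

4/21

Row minima: Top → -8, Bottom → -6; maximin = -6.
Column maxima: b1 → 3, b2 → -2, b3 → 9; minimax = -2.
-6 ≠ -2, so there is no saddle point; optimal play is mixed.
b1 is strictly dominated by b2 (it gives General R strictly more in every row), so General C never plays it.
On the remaining 2×2 (Top, Bottom vs b2, b3):
Let General R play Top with probability p. Expected payoff against b2: (-8)p + (-2)(1−p) = −6p − 2; against b3: 9p + (-6)(1−p) = 15p − 6.
Setting these equal: −6p − 2 = 15p − 6 ⇒ −21p = -4 ⇒ p = 4/21, and the value is (-6)·(4/21) − 2 = -22/7.
For General C: with q = P(b2), equating Top's and Bottom's payoffs gives −17q + 9 = 4q − 6 ⇒ q = 5/7.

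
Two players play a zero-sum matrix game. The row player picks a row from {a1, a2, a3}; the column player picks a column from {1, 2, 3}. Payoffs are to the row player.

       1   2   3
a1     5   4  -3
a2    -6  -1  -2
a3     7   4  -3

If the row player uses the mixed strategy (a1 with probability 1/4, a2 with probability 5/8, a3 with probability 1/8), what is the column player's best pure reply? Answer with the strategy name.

3

If the column player plays 1, the row player's expected payoff is (1/4)·5 + (5/8)·(-6) + (1/8)·7 = -13/8.
If the column player plays 2, the row player's expected payoff is (1/4)·4 + (5/8)·(-1) + (1/8)·4 = 7/8.
If the column player plays 3, the row player's expected payoff is (1/4)·(-3) + (5/8)·(-2) + (1/8)·(-3) = -19/8.
The column player minimizes the row player's payoff; the smallest is -19/8, so the best response is 3.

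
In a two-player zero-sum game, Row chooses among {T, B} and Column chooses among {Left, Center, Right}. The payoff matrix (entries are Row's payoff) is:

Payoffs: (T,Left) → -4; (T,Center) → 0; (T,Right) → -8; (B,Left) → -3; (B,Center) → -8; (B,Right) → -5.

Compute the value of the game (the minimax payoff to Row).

-64/11

Row minima: T → -8, B → -8; maximin = -8.
Column maxima: Left → -3, Center → 0, Right → -5; minimax = -5.
-8 ≠ -5, so there is no saddle point; optimal play is mixed.
Left is strictly dominated by Right (it gives Row strictly more in every row), so Column never plays it.
On the remaining 2×2 (T, B vs Center, Right):
Let Row play T with probability p. Expected payoff against Center: 0p + (-8)(1−p) = 8p − 8; against Right: (-8)p + (-5)(1−p) = −3p − 5.
Setting these equal: 8p − 8 = −3p − 5 ⇒ 11p = 3 ⇒ p = 3/11, and the value is (8)·(3/11) − 8 = -64/11.
For Column: with q = P(Center), equating T's and B's payoffs gives 8q − 8 = −3q − 5 ⇒ q = 3/11.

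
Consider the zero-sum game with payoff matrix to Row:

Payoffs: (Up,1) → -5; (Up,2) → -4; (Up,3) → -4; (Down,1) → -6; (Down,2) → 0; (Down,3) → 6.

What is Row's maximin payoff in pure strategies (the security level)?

-5

Row minima: Up → -5, Down → -6.
The best of these is -5.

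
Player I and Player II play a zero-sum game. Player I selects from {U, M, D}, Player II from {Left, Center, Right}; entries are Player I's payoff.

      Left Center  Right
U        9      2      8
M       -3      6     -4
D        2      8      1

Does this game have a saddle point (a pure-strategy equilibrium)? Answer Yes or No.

No

Row minima: U → 2, M → -4, D → 1; maximin = 2.
Column maxima: Left → 9, Center → 8, Right → 8; minimax = 8.
2 ≠ 8, so no pure-strategy equilibrium exists.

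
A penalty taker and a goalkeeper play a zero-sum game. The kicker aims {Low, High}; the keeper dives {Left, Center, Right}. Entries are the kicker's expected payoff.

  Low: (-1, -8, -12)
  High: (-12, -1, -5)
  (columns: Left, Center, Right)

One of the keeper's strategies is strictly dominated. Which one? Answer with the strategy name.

Center

Right holds the kicker's payoff strictly below Center in every row: -12 < -8, -5 < -1.
So Center is strictly dominated for the keeper.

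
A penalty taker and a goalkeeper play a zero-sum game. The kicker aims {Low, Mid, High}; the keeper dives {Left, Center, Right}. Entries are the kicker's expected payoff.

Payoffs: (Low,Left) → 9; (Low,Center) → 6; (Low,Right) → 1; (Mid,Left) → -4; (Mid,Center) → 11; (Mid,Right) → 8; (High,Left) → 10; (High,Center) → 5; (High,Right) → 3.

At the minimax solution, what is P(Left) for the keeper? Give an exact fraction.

Row minima: Low → 1, Mid → -4, High → 3; maximin = 3.
Column maxima: Left → 10, Center → 11, Right → 8; minimax = 8.
3 ≠ 8, so there is no saddle point; optimal play is mixed.
Center is strictly dominated by Right (it gives the kicker strictly more in every row), so the keeper never plays it.
With Center eliminated, Low is strictly dominated by High (High gives the kicker strictly more in every remaining column), so the kicker never plays it.
On the remaining 2×2 (Mid, High vs Left, Right):
Let the kicker play Mid with probability p. Expected payoff against Left: (-4)p + 10(1−p) = −14p + 10; against Right: 8p + 3(1−p) = 5p + 3.
Setting these equal: −14p + 10 = 5p + 3 ⇒ −19p = -7 ⇒ p = 7/19, and the value is (-14)·(7/19) + 10 = 92/19.
For the keeper: with q = P(Left), equating Mid's and High's payoffs gives −12q + 8 = 7q + 3 ⇒ q = 5/19.

5/19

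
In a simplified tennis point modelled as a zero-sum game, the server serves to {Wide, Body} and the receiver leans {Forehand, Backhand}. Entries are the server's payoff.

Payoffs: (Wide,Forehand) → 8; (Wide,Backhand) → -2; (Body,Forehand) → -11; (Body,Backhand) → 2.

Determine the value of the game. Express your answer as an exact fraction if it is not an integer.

Row minima: Wide → -2, Body → -11; maximin = -2.
Column maxima: Forehand → 8, Backhand → 2; minimax = 2.
-2 ≠ 2, so there is no saddle point; optimal play is mixed.
Let the server play Wide with probability p. Expected payoff against Forehand: 8p + (-11)(1−p) = 19p − 11; against Backhand: (-2)p + 2(1−p) = −4p + 2.
Setting these equal: 19p − 11 = −4p + 2 ⇒ 23p = 13 ⇒ p = 13/23, and the value is (19)·(13/23) − 11 = -6/23.
For the receiver: with q = P(Forehand), equating Wide's and Body's payoffs gives 10q − 2 = −13q + 2 ⇒ q = 4/23.

-6/23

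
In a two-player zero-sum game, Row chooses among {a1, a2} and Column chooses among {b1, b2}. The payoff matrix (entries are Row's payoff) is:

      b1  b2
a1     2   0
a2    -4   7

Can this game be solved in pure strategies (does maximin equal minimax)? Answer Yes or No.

No

Row minima: a1 → 0, a2 → -4; maximin = 0.
Column maxima: b1 → 2, b2 → 7; minimax = 2.
0 ≠ 2, so no pure-strategy equilibrium exists.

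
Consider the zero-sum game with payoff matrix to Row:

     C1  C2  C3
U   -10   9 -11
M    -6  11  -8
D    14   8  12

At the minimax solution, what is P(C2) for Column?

Row minima: U → -11, M → -8, D → 8; maximin = 8.
Column maxima: C1 → 14, C2 → 11, C3 → 12; minimax = 11.
8 ≠ 11, so there is no saddle point; optimal play is mixed.
U is strictly dominated by M, so Row never plays it.
C1 is strictly dominated by C3 (it gives Row strictly more in every row), so Column never plays it.
On the remaining 2×2 (M, D vs C2, C3):
Let Row play M with probability p. Expected payoff against C2: 11p + 8(1−p) = 3p + 8; against C3: (-8)p + 12(1−p) = −20p + 12.
Setting these equal: 3p + 8 = −20p + 12 ⇒ 23p = 4 ⇒ p = 4/23, and the value is (3)·(4/23) + 8 = 196/23.
For Column: with q = P(C2), equating M's and D's payoffs gives 19q − 8 = −4q + 12 ⇒ q = 20/23.

20/23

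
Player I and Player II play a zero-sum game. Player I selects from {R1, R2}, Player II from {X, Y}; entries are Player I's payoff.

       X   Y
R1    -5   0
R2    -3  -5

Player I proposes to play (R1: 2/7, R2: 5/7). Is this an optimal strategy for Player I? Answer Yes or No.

Against X this mix gives (2/7)·(-5) + (5/7)·(-3) = -25/7.
Against Y this mix gives (2/7)·0 + (5/7)·(-5) = -25/7.
All of Player II's active replies (X, Y) yield -25/7, and no column does worse for Player I. The mix makes Player II indifferent and guarantees -25/7, so it is optimal.

Yes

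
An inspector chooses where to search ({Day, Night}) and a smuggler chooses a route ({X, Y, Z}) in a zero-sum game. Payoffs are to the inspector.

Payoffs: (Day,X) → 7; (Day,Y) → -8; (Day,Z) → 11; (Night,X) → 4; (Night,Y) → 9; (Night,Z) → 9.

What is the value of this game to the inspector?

19/4

Row minima: Day → -8, Night → 4; maximin = 4.
Column maxima: X → 7, Y → 9, Z → 11; minimax = 7.
4 ≠ 7, so there is no saddle point; optimal play is mixed.
Z is strictly dominated by X (it gives the inspector strictly more in every row), so the smuggler never plays it.
On the remaining 2×2 (Day, Night vs X, Y):
Let the inspector play Day with probability p. Expected payoff against X: 7p + 4(1−p) = 3p + 4; against Y: (-8)p + 9(1−p) = −17p + 9.
Setting these equal: 3p + 4 = −17p + 9 ⇒ 20p = 5 ⇒ p = 1/4, and the value is (3)·(1/4) + 4 = 19/4.
For the smuggler: with q = P(X), equating Day's and Night's payoffs gives 15q − 8 = −5q + 9 ⇒ q = 17/20.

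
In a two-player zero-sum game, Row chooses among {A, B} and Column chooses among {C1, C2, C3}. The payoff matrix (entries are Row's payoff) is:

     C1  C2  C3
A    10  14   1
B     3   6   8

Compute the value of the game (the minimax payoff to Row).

11/2

Row minima: A → 1, B → 3; maximin = 3.
Column maxima: C1 → 10, C2 → 14, C3 → 8; minimax = 8.
3 ≠ 8, so there is no saddle point; optimal play is mixed.
C2 is strictly dominated by C1 (it gives Row strictly more in every row), so Column never plays it.
On the remaining 2×2 (A, B vs C1, C3):
Let Row play A with probability p. Expected payoff against C1: 10p + 3(1−p) = 7p + 3; against C3: 1p + 8(1−p) = −7p + 8.
Setting these equal: 7p + 3 = −7p + 8 ⇒ 14p = 5 ⇒ p = 5/14, and the value is (7)·(5/14) + 3 = 11/2.
For Column: with q = P(C1), equating A's and B's payoffs gives 9q + 1 = −5q + 8 ⇒ q = 1/2.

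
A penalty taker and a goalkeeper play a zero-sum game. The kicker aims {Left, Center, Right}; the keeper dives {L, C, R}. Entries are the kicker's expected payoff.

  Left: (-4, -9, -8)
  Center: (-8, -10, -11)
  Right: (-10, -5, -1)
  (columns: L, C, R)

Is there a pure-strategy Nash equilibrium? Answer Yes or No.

Row minima: Left → -9, Center → -11, Right → -10; maximin = -9.
Column maxima: L → -4, C → -5, R → -1; minimax = -5.
-9 ≠ -5, so no pure-strategy equilibrium exists.

No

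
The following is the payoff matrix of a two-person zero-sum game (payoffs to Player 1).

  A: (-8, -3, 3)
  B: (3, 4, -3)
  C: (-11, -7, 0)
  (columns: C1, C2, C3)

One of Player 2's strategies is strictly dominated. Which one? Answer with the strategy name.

C1 holds Player 1's payoff strictly below C2 in every row: -8 < -3, 3 < 4, -11 < -7.
So C2 is strictly dominated for Player 2.

C2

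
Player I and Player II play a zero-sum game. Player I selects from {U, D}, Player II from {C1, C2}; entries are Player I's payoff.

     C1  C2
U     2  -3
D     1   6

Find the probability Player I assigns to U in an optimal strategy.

1/2

Row minima: U → -3, D → 1; maximin = 1.
Column maxima: C1 → 2, C2 → 6; minimax = 2.
1 ≠ 2, so there is no saddle point; optimal play is mixed.
Let Player I play U with probability p. Expected payoff against C1: 2p + 1(1−p) = p + 1; against C2: (-3)p + 6(1−p) = −9p + 6.
Setting these equal: p + 1 = −9p + 6 ⇒ 10p = 5 ⇒ p = 1/2, and the value is (1)·(1/2) + 1 = 3/2.
For Player II: with q = P(C1), equating U's and D's payoffs gives 5q − 3 = −5q + 6 ⇒ q = 9/10.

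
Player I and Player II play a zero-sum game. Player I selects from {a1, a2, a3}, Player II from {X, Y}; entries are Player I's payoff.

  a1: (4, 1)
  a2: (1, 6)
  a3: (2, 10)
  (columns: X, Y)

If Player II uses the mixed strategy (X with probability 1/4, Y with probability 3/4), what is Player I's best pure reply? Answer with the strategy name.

Expected payoff of a1: (1/4)·4 + (3/4)·1 = 7/4.
Expected payoff of a2: (1/4)·1 + (3/4)·6 = 19/4.
Expected payoff of a3: (1/4)·2 + (3/4)·10 = 8.
The largest is 8, so Player I's best response is a3.

a3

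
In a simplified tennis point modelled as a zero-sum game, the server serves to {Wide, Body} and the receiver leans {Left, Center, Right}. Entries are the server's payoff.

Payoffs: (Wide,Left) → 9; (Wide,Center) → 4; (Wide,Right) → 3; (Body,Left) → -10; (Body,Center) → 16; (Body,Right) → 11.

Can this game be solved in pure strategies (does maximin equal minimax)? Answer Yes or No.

No

Row minima: Wide → 3, Body → -10; maximin = 3.
Column maxima: Left → 9, Center → 16, Right → 11; minimax = 9.
3 ≠ 9, so no pure-strategy equilibrium exists.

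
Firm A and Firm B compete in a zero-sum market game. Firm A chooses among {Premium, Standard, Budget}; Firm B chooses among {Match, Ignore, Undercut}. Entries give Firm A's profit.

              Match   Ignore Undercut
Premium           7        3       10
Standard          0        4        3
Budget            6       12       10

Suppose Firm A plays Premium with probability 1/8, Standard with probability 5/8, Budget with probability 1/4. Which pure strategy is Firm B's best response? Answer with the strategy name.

If Firm B plays Match, Firm A's expected payoff is (1/8)·7 + (5/8)·0 + (1/4)·6 = 19/8.
If Firm B plays Ignore, Firm A's expected payoff is (1/8)·3 + (5/8)·4 + (1/4)·12 = 47/8.
If Firm B plays Undercut, Firm A's expected payoff is (1/8)·10 + (5/8)·3 + (1/4)·10 = 45/8.
Firm B minimizes Firm A's payoff; the smallest is 19/8, so the best response is Match.

Match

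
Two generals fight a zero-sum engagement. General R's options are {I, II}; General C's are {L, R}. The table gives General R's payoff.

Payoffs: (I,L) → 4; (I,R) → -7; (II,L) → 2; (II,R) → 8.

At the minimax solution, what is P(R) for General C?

2/17

Row minima: I → -7, II → 2; maximin = 2.
Column maxima: L → 4, R → 8; minimax = 4.
2 ≠ 4, so there is no saddle point; optimal play is mixed.
Let General R play I with probability p. Expected payoff against L: 4p + 2(1−p) = 2p + 2; against R: (-7)p + 8(1−p) = −15p + 8.
Setting these equal: 2p + 2 = −15p + 8 ⇒ 17p = 6 ⇒ p = 6/17, and the value is (2)·(6/17) + 2 = 46/17.
For General C: with q = P(L), equating I's and II's payoffs gives 11q − 7 = −6q + 8 ⇒ q = 15/17.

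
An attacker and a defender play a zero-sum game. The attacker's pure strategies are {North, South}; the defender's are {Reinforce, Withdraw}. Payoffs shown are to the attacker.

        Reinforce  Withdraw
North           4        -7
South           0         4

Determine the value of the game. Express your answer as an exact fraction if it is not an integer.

16/15

Row minima: North → -7, South → 0; maximin = 0.
Column maxima: Reinforce → 4, Withdraw → 4; minimax = 4.
0 ≠ 4, so there is no saddle point; optimal play is mixed.
Let the attacker play North with probability p. Expected payoff against Reinforce: 4p + 0(1−p) = 4p; against Withdraw: (-7)p + 4(1−p) = −11p + 4.
Setting these equal: 4p = −11p + 4 ⇒ 15p = 4 ⇒ p = 4/15, and the value is (4)·(4/15) = 16/15.
For the defender: with q = P(Reinforce), equating North's and South's payoffs gives 11q − 7 = −4q + 4 ⇒ q = 11/15.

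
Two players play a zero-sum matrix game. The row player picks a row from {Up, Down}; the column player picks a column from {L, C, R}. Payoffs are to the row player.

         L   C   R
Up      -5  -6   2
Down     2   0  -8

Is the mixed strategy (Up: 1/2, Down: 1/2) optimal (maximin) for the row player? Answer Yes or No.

Yes

Against L this mix gives (1/2)·(-5) + (1/2)·2 = -3/2.
Against C this mix gives (1/2)·(-6) + (1/2)·0 = -3.
Against R this mix gives (1/2)·2 + (1/2)·(-8) = -3.
All of the column player's active replies (C, R) yield -3, and no column does worse for the row player. The mix makes the column player indifferent and guarantees -3, so it is optimal.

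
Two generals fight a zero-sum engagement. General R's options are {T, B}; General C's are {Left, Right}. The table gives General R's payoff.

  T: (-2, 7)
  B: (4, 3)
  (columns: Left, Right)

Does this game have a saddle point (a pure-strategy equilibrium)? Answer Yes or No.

No

Row minima: T → -2, B → 3; maximin = 3.
Column maxima: Left → 4, Right → 7; minimax = 4.
3 ≠ 4, so no pure-strategy equilibrium exists.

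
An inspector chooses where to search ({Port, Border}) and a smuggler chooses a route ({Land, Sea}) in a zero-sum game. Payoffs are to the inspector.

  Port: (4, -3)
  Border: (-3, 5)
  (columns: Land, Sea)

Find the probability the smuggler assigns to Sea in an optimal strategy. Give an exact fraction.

Row minima: Port → -3, Border → -3; maximin = -3.
Column maxima: Land → 4, Sea → 5; minimax = 4.
-3 ≠ 4, so there is no saddle point; optimal play is mixed.
Let the inspector play Port with probability p. Expected payoff against Land: 4p + (-3)(1−p) = 7p − 3; against Sea: (-3)p + 5(1−p) = −8p + 5.
Setting these equal: 7p − 3 = −8p + 5 ⇒ 15p = 8 ⇒ p = 8/15, and the value is (7)·(8/15) − 3 = 11/15.
For the smuggler: with q = P(Land), equating Port's and Border's payoffs gives 7q − 3 = −8q + 5 ⇒ q = 8/15.

7/15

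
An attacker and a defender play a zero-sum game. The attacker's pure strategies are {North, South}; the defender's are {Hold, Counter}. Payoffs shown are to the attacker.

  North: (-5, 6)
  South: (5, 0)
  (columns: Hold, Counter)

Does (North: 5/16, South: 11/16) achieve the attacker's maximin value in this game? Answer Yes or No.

Yes

Against Hold this mix gives (5/16)·(-5) + (11/16)·5 = 15/8.
Against Counter this mix gives (5/16)·6 + (11/16)·0 = 15/8.
All of the defender's active replies (Hold, Counter) yield 15/8, and no column does worse for the attacker. The mix makes the defender indifferent and guarantees 15/8, so it is optimal.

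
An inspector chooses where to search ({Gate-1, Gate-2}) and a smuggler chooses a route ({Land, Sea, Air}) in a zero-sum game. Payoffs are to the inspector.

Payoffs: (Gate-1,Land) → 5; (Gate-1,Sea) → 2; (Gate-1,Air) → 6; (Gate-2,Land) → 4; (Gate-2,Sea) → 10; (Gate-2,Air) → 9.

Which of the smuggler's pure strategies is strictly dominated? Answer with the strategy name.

Air

Land holds the inspector's payoff strictly below Air in every row: 5 < 6, 4 < 9.
So Air is strictly dominated for the smuggler.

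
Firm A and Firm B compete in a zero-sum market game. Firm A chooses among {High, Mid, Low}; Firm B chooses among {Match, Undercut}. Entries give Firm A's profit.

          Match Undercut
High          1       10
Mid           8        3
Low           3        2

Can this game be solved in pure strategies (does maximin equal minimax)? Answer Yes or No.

Row minima: High → 1, Mid → 3, Low → 2; maximin = 3.
Column maxima: Match → 8, Undercut → 10; minimax = 8.
3 ≠ 8, so no pure-strategy equilibrium exists.

No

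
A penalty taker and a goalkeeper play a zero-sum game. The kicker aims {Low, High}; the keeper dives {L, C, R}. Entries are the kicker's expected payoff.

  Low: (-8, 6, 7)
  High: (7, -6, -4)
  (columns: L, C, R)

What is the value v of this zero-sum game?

-2/9

Row minima: Low → -8, High → -6; maximin = -6.
Column maxima: L → 7, C → 6, R → 7; minimax = 6.
-6 ≠ 6, so there is no saddle point; optimal play is mixed.
R is strictly dominated by C (it gives the kicker strictly more in every row), so the keeper never plays it.
On the remaining 2×2 (Low, High vs L, C):
Let the kicker play Low with probability p. Expected payoff against L: (-8)p + 7(1−p) = −15p + 7; against C: 6p + (-6)(1−p) = 12p − 6.
Setting these equal: −15p + 7 = 12p − 6 ⇒ −27p = -13 ⇒ p = 13/27, and the value is (-15)·(13/27) + 7 = -2/9.
For the keeper: with q = P(L), equating Low's and High's payoffs gives −14q + 6 = 13q − 6 ⇒ q = 4/9.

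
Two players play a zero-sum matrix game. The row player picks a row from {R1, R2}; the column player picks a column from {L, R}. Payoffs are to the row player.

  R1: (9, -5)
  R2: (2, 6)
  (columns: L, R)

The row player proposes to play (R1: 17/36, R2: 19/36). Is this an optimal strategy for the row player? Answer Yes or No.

Against L this mix gives (17/36)·9 + (19/36)·2 = 191/36.
Against R this mix gives (17/36)·(-5) + (19/36)·6 = 29/36.
The column player will play R, holding the row player to 29/36. Shifting weight toward the row that does better against R would raise this floor (the equalizing mix achieves 32/9 against both R and L), so the proposed strategy is not optimal.

No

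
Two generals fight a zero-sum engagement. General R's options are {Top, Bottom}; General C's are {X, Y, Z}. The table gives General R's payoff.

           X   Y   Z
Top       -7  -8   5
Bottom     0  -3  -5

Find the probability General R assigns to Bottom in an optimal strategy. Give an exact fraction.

13/15

Row minima: Top → -8, Bottom → -5; maximin = -5.
Column maxima: X → 0, Y → -3, Z → 5; minimax = -3.
-5 ≠ -3, so there is no saddle point; optimal play is mixed.
X is strictly dominated by Y (it gives General R strictly more in every row), so General C never plays it.
On the remaining 2×2 (Top, Bottom vs Y, Z):
Let General R play Top with probability p. Expected payoff against Y: (-8)p + (-3)(1−p) = −5p − 3; against Z: 5p + (-5)(1−p) = 10p − 5.
Setting these equal: −5p − 3 = 10p − 5 ⇒ −15p = -2 ⇒ p = 2/15, and the value is (-5)·(2/15) − 3 = -11/3.
For General C: with q = P(Y), equating Top's and Bottom's payoffs gives −13q + 5 = 2q − 5 ⇒ q = 2/3.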